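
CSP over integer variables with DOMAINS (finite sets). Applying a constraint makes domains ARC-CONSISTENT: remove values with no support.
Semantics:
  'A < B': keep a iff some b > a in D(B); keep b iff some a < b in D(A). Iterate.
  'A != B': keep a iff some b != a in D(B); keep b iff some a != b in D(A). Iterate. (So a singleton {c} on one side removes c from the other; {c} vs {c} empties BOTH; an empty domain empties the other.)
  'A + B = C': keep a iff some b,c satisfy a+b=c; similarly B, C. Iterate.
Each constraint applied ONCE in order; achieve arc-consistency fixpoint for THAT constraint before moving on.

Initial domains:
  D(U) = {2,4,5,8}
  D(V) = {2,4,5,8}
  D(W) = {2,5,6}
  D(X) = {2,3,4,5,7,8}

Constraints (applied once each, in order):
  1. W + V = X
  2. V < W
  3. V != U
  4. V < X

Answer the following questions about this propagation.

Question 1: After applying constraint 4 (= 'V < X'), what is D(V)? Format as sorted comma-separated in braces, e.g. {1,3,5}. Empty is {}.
Constraint 1 (W + V = X) on D(W)={2,5,6} D(V)={2,4,5,8} D(X)={2,3,4,5,7,8}: V {2,4,5,8}->{2,5}; X {2,3,4,5,7,8}->{4,7,8}
Constraint 2 (V < W) on D(V)={2,5} D(W)={2,5,6}: W {2,5,6}->{5,6}
Constraint 3 (V != U) on D(V)={2,5} D(U)={2,4,5,8}: no change
Constraint 4 (V < X) on D(V)={2,5} D(X)={4,7,8}: no change
So after constraint 4: D(V) = {2,5}

Answer: {2,5}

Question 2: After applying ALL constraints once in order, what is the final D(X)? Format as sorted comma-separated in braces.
Constraint 1 (W + V = X) on D(W)={2,5,6} D(V)={2,4,5,8} D(X)={2,3,4,5,7,8}: V {2,4,5,8}->{2,5}; X {2,3,4,5,7,8}->{4,7,8}
Constraint 2 (V < W) on D(V)={2,5} D(W)={2,5,6}: W {2,5,6}->{5,6}
Constraint 3 (V != U) on D(V)={2,5} D(U)={2,4,5,8}: no change
Constraint 4 (V < X) on D(V)={2,5} D(X)={4,7,8}: no change
So after all 4 constraints: D(X) = {4,7,8}

Answer: {4,7,8}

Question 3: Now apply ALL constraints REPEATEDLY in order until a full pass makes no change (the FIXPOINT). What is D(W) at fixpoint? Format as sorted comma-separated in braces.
pass 0 (initial): D(W)={2,5,6}
pass 1: V {2,4,5,8}->{2,5}; W {2,5,6}->{5,6}; X {2,3,4,5,7,8}->{4,7,8}
pass 2: U {2,4,5,8}->{4,5,8}; V {2,5}->{2}; X {4,7,8}->{7,8}
pass 3: no change
Fixpoint after 3 passes: D(W) = {5,6}

Answer: {5,6}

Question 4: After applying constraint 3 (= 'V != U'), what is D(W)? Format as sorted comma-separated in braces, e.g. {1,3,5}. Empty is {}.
Answer: {5,6}

Derivation:
Constraint 1 (W + V = X) on D(W)={2,5,6} D(V)={2,4,5,8} D(X)={2,3,4,5,7,8}: V {2,4,5,8}->{2,5}; X {2,3,4,5,7,8}->{4,7,8}
Constraint 2 (V < W) on D(V)={2,5} D(W)={2,5,6}: W {2,5,6}->{5,6}
Constraint 3 (V != U) on D(V)={2,5} D(U)={2,4,5,8}: no change
So after constraint 3: D(W) = {5,6}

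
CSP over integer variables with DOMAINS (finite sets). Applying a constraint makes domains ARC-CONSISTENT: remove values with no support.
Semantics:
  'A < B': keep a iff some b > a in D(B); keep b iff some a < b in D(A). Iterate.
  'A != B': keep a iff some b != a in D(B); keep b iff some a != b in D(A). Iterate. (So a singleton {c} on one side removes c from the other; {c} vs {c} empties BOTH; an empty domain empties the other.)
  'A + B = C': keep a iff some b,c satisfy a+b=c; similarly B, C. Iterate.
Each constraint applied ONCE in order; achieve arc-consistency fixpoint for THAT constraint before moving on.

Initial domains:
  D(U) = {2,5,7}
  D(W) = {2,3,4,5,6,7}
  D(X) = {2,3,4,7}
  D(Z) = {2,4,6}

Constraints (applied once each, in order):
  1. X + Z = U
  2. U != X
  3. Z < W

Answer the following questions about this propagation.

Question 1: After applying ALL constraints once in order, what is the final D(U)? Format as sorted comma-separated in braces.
Constraint 1 (X + Z = U) on D(X)={2,3,4,7} D(Z)={2,4,6} D(U)={2,5,7}: X {2,3,4,7}->{3}; Z {2,4,6}->{2,4}; U {2,5,7}->{5,7}
Constraint 2 (U != X) on D(U)={5,7} D(X)={3}: no change
Constraint 3 (Z < W) on D(Z)={2,4} D(W)={2,3,4,5,6,7}: W {2,3,4,5,6,7}->{3,4,5,6,7}
So after all 3 constraints: D(U) = {5,7}

Answer: {5,7}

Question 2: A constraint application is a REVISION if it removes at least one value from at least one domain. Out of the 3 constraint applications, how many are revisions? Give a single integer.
Constraint 1 (X + Z = U) on D(X)={2,3,4,7} D(Z)={2,4,6} D(U)={2,5,7}: X {2,3,4,7}->{3}; Z {2,4,6}->{2,4}; U {2,5,7}->{5,7} => REVISION
Constraint 2 (U != X) on D(U)={5,7} D(X)={3}: no change => not a revision
Constraint 3 (Z < W) on D(Z)={2,4} D(W)={2,3,4,5,6,7}: W {2,3,4,5,6,7}->{3,4,5,6,7} => REVISION
Total revisions = 2

Answer: 2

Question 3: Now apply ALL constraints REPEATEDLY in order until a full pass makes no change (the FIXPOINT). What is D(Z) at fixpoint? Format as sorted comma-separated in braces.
Answer: {2,4}

Derivation:
pass 0 (initial): D(Z)={2,4,6}
pass 1: U {2,5,7}->{5,7}; W {2,3,4,5,6,7}->{3,4,5,6,7}; X {2,3,4,7}->{3}; Z {2,4,6}->{2,4}
pass 2: no change
Fixpoint after 2 passes: D(Z) = {2,4}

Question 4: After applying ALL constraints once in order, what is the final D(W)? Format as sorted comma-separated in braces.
Answer: {3,4,5,6,7}

Derivation:
Constraint 1 (X + Z = U) on D(X)={2,3,4,7} D(Z)={2,4,6} D(U)={2,5,7}: X {2,3,4,7}->{3}; Z {2,4,6}->{2,4}; U {2,5,7}->{5,7}
Constraint 2 (U != X) on D(U)={5,7} D(X)={3}: no change
Constraint 3 (Z < W) on D(Z)={2,4} D(W)={2,3,4,5,6,7}: W {2,3,4,5,6,7}->{3,4,5,6,7}
So after all 3 constraints: D(W) = {3,4,5,6,7}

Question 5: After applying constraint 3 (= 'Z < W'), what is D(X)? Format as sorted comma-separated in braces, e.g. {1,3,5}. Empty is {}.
Constraint 1 (X + Z = U) on D(X)={2,3,4,7} D(Z)={2,4,6} D(U)={2,5,7}: X {2,3,4,7}->{3}; Z {2,4,6}->{2,4}; U {2,5,7}->{5,7}
Constraint 2 (U != X) on D(U)={5,7} D(X)={3}: no change
Constraint 3 (Z < W) on D(Z)={2,4} D(W)={2,3,4,5,6,7}: W {2,3,4,5,6,7}->{3,4,5,6,7}
So after constraint 3: D(X) = {3}

Answer: {3}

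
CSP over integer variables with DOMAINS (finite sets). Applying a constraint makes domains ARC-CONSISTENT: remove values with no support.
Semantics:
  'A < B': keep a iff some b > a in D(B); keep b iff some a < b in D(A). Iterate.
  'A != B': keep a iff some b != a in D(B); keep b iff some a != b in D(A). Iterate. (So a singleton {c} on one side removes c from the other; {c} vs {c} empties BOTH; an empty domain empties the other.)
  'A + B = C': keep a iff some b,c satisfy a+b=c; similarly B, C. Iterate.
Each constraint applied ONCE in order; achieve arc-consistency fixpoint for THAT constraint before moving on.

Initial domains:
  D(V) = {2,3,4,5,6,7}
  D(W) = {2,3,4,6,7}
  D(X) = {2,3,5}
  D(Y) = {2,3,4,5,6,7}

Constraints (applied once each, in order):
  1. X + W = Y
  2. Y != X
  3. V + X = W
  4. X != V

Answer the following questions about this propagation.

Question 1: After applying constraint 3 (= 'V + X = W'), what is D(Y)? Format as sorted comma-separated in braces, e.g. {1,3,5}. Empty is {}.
Constraint 1 (X + W = Y) on D(X)={2,3,5} D(W)={2,3,4,6,7} D(Y)={2,3,4,5,6,7}: W {2,3,4,6,7}->{2,3,4}; Y {2,3,4,5,6,7}->{4,5,6,7}
Constraint 2 (Y != X) on D(Y)={4,5,6,7} D(X)={2,3,5}: no change
Constraint 3 (V + X = W) on D(V)={2,3,4,5,6,7} D(X)={2,3,5} D(W)={2,3,4}: V {2,3,4,5,6,7}->{2}; X {2,3,5}->{2}; W {2,3,4}->{4}
So after constraint 3: D(Y) = {4,5,6,7}

Answer: {4,5,6,7}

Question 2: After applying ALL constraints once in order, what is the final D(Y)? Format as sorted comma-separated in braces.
Answer: {4,5,6,7}

Derivation:
Constraint 1 (X + W = Y) on D(X)={2,3,5} D(W)={2,3,4,6,7} D(Y)={2,3,4,5,6,7}: W {2,3,4,6,7}->{2,3,4}; Y {2,3,4,5,6,7}->{4,5,6,7}
Constraint 2 (Y != X) on D(Y)={4,5,6,7} D(X)={2,3,5}: no change
Constraint 3 (V + X = W) on D(V)={2,3,4,5,6,7} D(X)={2,3,5} D(W)={2,3,4}: V {2,3,4,5,6,7}->{2}; X {2,3,5}->{2}; W {2,3,4}->{4}
Constraint 4 (X != V) on D(X)={2} D(V)={2}: X {2}->{}; V {2}->{}
So after all 4 constraints: D(Y) = {4,5,6,7}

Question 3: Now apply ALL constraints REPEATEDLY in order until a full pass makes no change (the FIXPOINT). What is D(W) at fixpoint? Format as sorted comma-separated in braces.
pass 0 (initial): D(W)={2,3,4,6,7}
pass 1: V {2,3,4,5,6,7}->{}; W {2,3,4,6,7}->{4}; X {2,3,5}->{}; Y {2,3,4,5,6,7}->{4,5,6,7}
pass 2: W {4}->{}; Y {4,5,6,7}->{}
pass 3: no change
Fixpoint after 3 passes: D(W) = {}

Answer: {}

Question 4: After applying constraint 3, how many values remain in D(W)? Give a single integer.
Constraint 1 (X + W = Y) on D(X)={2,3,5} D(W)={2,3,4,6,7} D(Y)={2,3,4,5,6,7}: W {2,3,4,6,7}->{2,3,4}; Y {2,3,4,5,6,7}->{4,5,6,7}
Constraint 2 (Y != X) on D(Y)={4,5,6,7} D(X)={2,3,5}: no change
Constraint 3 (V + X = W) on D(V)={2,3,4,5,6,7} D(X)={2,3,5} D(W)={2,3,4}: V {2,3,4,5,6,7}->{2}; X {2,3,5}->{2}; W {2,3,4}->{4}
So after constraint 3: D(W)={4}, size = 1

Answer: 1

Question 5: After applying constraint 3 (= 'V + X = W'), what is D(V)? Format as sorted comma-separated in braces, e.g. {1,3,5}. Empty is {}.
Answer: {2}

Derivation:
Constraint 1 (X + W = Y) on D(X)={2,3,5} D(W)={2,3,4,6,7} D(Y)={2,3,4,5,6,7}: W {2,3,4,6,7}->{2,3,4}; Y {2,3,4,5,6,7}->{4,5,6,7}
Constraint 2 (Y != X) on D(Y)={4,5,6,7} D(X)={2,3,5}: no change
Constraint 3 (V + X = W) on D(V)={2,3,4,5,6,7} D(X)={2,3,5} D(W)={2,3,4}: V {2,3,4,5,6,7}->{2}; X {2,3,5}->{2}; W {2,3,4}->{4}
So after constraint 3: D(V) = {2}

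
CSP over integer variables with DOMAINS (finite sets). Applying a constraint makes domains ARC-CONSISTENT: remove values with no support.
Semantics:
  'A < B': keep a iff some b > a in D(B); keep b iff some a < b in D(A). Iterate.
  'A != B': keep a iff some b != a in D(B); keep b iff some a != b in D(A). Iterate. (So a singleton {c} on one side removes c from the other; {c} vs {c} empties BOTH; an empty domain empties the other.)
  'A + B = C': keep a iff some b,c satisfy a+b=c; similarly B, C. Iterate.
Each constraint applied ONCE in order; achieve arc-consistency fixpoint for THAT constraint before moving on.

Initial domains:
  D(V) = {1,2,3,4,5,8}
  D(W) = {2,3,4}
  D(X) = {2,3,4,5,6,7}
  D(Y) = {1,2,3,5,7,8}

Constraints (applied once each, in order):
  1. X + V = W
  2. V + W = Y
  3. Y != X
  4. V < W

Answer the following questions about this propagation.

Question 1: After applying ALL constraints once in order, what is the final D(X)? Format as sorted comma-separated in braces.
Answer: {2,3}

Derivation:
Constraint 1 (X + V = W) on D(X)={2,3,4,5,6,7} D(V)={1,2,3,4,5,8} D(W)={2,3,4}: X {2,3,4,5,6,7}->{2,3}; V {1,2,3,4,5,8}->{1,2}; W {2,3,4}->{3,4}
Constraint 2 (V + W = Y) on D(V)={1,2} D(W)={3,4} D(Y)={1,2,3,5,7,8}: Y {1,2,3,5,7,8}->{5}
Constraint 3 (Y != X) on D(Y)={5} D(X)={2,3}: no change
Constraint 4 (V < W) on D(V)={1,2} D(W)={3,4}: no change
So after all 4 constraints: D(X) = {2,3}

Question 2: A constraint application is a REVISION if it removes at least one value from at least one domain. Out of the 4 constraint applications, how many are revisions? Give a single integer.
Constraint 1 (X + V = W) on D(X)={2,3,4,5,6,7} D(V)={1,2,3,4,5,8} D(W)={2,3,4}: X {2,3,4,5,6,7}->{2,3}; V {1,2,3,4,5,8}->{1,2}; W {2,3,4}->{3,4} => REVISION
Constraint 2 (V + W = Y) on D(V)={1,2} D(W)={3,4} D(Y)={1,2,3,5,7,8}: Y {1,2,3,5,7,8}->{5} => REVISION
Constraint 3 (Y != X) on D(Y)={5} D(X)={2,3}: no change => not a revision
Constraint 4 (V < W) on D(V)={1,2} D(W)={3,4}: no change => not a revision
Total revisions = 2

Answer: 2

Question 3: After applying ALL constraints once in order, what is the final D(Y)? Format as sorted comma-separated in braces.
Constraint 1 (X + V = W) on D(X)={2,3,4,5,6,7} D(V)={1,2,3,4,5,8} D(W)={2,3,4}: X {2,3,4,5,6,7}->{2,3}; V {1,2,3,4,5,8}->{1,2}; W {2,3,4}->{3,4}
Constraint 2 (V + W = Y) on D(V)={1,2} D(W)={3,4} D(Y)={1,2,3,5,7,8}: Y {1,2,3,5,7,8}->{5}
Constraint 3 (Y != X) on D(Y)={5} D(X)={2,3}: no change
Constraint 4 (V < W) on D(V)={1,2} D(W)={3,4}: no change
So after all 4 constraints: D(Y) = {5}

Answer: {5}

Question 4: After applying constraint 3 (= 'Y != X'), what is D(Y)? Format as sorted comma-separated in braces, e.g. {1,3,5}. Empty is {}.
Constraint 1 (X + V = W) on D(X)={2,3,4,5,6,7} D(V)={1,2,3,4,5,8} D(W)={2,3,4}: X {2,3,4,5,6,7}->{2,3}; V {1,2,3,4,5,8}->{1,2}; W {2,3,4}->{3,4}
Constraint 2 (V + W = Y) on D(V)={1,2} D(W)={3,4} D(Y)={1,2,3,5,7,8}: Y {1,2,3,5,7,8}->{5}
Constraint 3 (Y != X) on D(Y)={5} D(X)={2,3}: no change
So after constraint 3: D(Y) = {5}

Answer: {5}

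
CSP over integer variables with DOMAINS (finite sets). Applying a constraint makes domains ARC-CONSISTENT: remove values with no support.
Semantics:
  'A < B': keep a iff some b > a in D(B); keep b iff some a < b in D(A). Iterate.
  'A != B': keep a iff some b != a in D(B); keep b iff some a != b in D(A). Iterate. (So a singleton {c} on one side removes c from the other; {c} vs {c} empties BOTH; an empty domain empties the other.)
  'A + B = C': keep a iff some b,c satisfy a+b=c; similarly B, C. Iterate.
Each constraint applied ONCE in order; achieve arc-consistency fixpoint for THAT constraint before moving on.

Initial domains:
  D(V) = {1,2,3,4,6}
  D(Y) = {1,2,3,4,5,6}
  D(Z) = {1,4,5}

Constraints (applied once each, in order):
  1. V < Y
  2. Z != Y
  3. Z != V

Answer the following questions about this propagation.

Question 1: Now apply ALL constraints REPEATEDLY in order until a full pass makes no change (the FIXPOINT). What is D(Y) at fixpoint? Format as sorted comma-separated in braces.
Answer: {2,3,4,5,6}

Derivation:
pass 0 (initial): D(Y)={1,2,3,4,5,6}
pass 1: V {1,2,3,4,6}->{1,2,3,4}; Y {1,2,3,4,5,6}->{2,3,4,5,6}
pass 2: no change
Fixpoint after 2 passes: D(Y) = {2,3,4,5,6}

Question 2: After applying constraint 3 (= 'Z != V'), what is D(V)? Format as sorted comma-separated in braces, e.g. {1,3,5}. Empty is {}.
Constraint 1 (V < Y) on D(V)={1,2,3,4,6} D(Y)={1,2,3,4,5,6}: V {1,2,3,4,6}->{1,2,3,4}; Y {1,2,3,4,5,6}->{2,3,4,5,6}
Constraint 2 (Z != Y) on D(Z)={1,4,5} D(Y)={2,3,4,5,6}: no change
Constraint 3 (Z != V) on D(Z)={1,4,5} D(V)={1,2,3,4}: no change
So after constraint 3: D(V) = {1,2,3,4}

Answer: {1,2,3,4}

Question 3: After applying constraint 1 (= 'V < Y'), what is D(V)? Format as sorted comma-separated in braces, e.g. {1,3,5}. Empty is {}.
Constraint 1 (V < Y) on D(V)={1,2,3,4,6} D(Y)={1,2,3,4,5,6}: V {1,2,3,4,6}->{1,2,3,4}; Y {1,2,3,4,5,6}->{2,3,4,5,6}
So after constraint 1: D(V) = {1,2,3,4}

Answer: {1,2,3,4}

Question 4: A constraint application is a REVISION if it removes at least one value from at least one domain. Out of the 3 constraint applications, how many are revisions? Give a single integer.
Constraint 1 (V < Y) on D(V)={1,2,3,4,6} D(Y)={1,2,3,4,5,6}: V {1,2,3,4,6}->{1,2,3,4}; Y {1,2,3,4,5,6}->{2,3,4,5,6} => REVISION
Constraint 2 (Z != Y) on D(Z)={1,4,5} D(Y)={2,3,4,5,6}: no change => not a revision
Constraint 3 (Z != V) on D(Z)={1,4,5} D(V)={1,2,3,4}: no change => not a revision
Total revisions = 1

Answer: 1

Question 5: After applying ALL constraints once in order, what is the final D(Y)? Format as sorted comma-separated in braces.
Constraint 1 (V < Y) on D(V)={1,2,3,4,6} D(Y)={1,2,3,4,5,6}: V {1,2,3,4,6}->{1,2,3,4}; Y {1,2,3,4,5,6}->{2,3,4,5,6}
Constraint 2 (Z != Y) on D(Z)={1,4,5} D(Y)={2,3,4,5,6}: no change
Constraint 3 (Z != V) on D(Z)={1,4,5} D(V)={1,2,3,4}: no change
So after all 3 constraints: D(Y) = {2,3,4,5,6}

Answer: {2,3,4,5,6}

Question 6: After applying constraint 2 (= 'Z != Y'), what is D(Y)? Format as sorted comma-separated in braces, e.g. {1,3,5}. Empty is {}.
Constraint 1 (V < Y) on D(V)={1,2,3,4,6} D(Y)={1,2,3,4,5,6}: V {1,2,3,4,6}->{1,2,3,4}; Y {1,2,3,4,5,6}->{2,3,4,5,6}
Constraint 2 (Z != Y) on D(Z)={1,4,5} D(Y)={2,3,4,5,6}: no change
So after constraint 2: D(Y) = {2,3,4,5,6}

Answer: {2,3,4,5,6}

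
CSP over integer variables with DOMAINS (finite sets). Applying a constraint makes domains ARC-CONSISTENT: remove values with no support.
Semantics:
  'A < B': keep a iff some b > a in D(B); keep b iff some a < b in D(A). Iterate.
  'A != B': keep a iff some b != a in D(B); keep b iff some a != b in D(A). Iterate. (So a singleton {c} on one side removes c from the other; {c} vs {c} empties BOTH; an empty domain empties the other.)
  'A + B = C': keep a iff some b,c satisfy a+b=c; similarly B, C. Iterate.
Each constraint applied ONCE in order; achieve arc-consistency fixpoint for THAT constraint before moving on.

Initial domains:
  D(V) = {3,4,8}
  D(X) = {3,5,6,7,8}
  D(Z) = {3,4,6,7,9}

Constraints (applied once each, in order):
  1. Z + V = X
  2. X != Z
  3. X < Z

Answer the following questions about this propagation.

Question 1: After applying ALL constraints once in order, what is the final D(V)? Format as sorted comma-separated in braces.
Answer: {3,4}

Derivation:
Constraint 1 (Z + V = X) on D(Z)={3,4,6,7,9} D(V)={3,4,8} D(X)={3,5,6,7,8}: Z {3,4,6,7,9}->{3,4}; V {3,4,8}->{3,4}; X {3,5,6,7,8}->{6,7,8}
Constraint 2 (X != Z) on D(X)={6,7,8} D(Z)={3,4}: no change
Constraint 3 (X < Z) on D(X)={6,7,8} D(Z)={3,4}: X {6,7,8}->{}; Z {3,4}->{}
So after all 3 constraints: D(V) = {3,4}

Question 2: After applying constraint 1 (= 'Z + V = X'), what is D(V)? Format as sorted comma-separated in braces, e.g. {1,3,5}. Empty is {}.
Answer: {3,4}

Derivation:
Constraint 1 (Z + V = X) on D(Z)={3,4,6,7,9} D(V)={3,4,8} D(X)={3,5,6,7,8}: Z {3,4,6,7,9}->{3,4}; V {3,4,8}->{3,4}; X {3,5,6,7,8}->{6,7,8}
So after constraint 1: D(V) = {3,4}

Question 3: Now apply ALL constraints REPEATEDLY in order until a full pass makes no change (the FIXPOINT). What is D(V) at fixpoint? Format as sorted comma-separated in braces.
Answer: {}

Derivation:
pass 0 (initial): D(V)={3,4,8}
pass 1: V {3,4,8}->{3,4}; X {3,5,6,7,8}->{}; Z {3,4,6,7,9}->{}
pass 2: V {3,4}->{}
pass 3: no change
Fixpoint after 3 passes: D(V) = {}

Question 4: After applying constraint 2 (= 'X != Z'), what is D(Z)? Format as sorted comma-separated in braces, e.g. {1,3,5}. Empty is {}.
Answer: {3,4}

Derivation:
Constraint 1 (Z + V = X) on D(Z)={3,4,6,7,9} D(V)={3,4,8} D(X)={3,5,6,7,8}: Z {3,4,6,7,9}->{3,4}; V {3,4,8}->{3,4}; X {3,5,6,7,8}->{6,7,8}
Constraint 2 (X != Z) on D(X)={6,7,8} D(Z)={3,4}: no change
So after constraint 2: D(Z) = {3,4}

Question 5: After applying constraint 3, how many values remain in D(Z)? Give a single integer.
Constraint 1 (Z + V = X) on D(Z)={3,4,6,7,9} D(V)={3,4,8} D(X)={3,5,6,7,8}: Z {3,4,6,7,9}->{3,4}; V {3,4,8}->{3,4}; X {3,5,6,7,8}->{6,7,8}
Constraint 2 (X != Z) on D(X)={6,7,8} D(Z)={3,4}: no change
Constraint 3 (X < Z) on D(X)={6,7,8} D(Z)={3,4}: X {6,7,8}->{}; Z {3,4}->{}
So after constraint 3: D(Z)={}, size = 0

Answer: 0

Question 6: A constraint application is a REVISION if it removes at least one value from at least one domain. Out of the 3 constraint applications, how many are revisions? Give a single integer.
Answer: 2

Derivation:
Constraint 1 (Z + V = X) on D(Z)={3,4,6,7,9} D(V)={3,4,8} D(X)={3,5,6,7,8}: Z {3,4,6,7,9}->{3,4}; V {3,4,8}->{3,4}; X {3,5,6,7,8}->{6,7,8} => REVISION
Constraint 2 (X != Z) on D(X)={6,7,8} D(Z)={3,4}: no change => not a revision
Constraint 3 (X < Z) on D(X)={6,7,8} D(Z)={3,4}: X {6,7,8}->{}; Z {3,4}->{} => REVISION
Total revisions = 2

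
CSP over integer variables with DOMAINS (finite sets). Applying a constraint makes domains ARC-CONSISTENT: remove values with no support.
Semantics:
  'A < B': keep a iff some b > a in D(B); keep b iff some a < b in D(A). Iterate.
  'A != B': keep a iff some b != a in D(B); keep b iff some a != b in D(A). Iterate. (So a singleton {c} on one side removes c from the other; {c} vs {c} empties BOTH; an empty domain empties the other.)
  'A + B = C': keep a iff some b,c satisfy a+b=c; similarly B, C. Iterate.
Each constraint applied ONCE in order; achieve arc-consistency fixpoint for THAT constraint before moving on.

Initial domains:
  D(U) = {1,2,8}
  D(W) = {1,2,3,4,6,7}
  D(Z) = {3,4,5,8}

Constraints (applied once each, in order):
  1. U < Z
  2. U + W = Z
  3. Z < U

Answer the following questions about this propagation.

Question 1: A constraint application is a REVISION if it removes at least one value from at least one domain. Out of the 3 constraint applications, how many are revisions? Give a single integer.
Answer: 2

Derivation:
Constraint 1 (U < Z) on D(U)={1,2,8} D(Z)={3,4,5,8}: U {1,2,8}->{1,2} => REVISION
Constraint 2 (U + W = Z) on D(U)={1,2} D(W)={1,2,3,4,6,7} D(Z)={3,4,5,8}: no change => not a revision
Constraint 3 (Z < U) on D(Z)={3,4,5,8} D(U)={1,2}: Z {3,4,5,8}->{}; U {1,2}->{} => REVISION
Total revisions = 2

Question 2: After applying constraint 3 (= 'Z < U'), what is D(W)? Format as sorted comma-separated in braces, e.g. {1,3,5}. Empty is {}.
Answer: {1,2,3,4,6,7}

Derivation:
Constraint 1 (U < Z) on D(U)={1,2,8} D(Z)={3,4,5,8}: U {1,2,8}->{1,2}
Constraint 2 (U + W = Z) on D(U)={1,2} D(W)={1,2,3,4,6,7} D(Z)={3,4,5,8}: no change
Constraint 3 (Z < U) on D(Z)={3,4,5,8} D(U)={1,2}: Z {3,4,5,8}->{}; U {1,2}->{}
So after constraint 3: D(W) = {1,2,3,4,6,7}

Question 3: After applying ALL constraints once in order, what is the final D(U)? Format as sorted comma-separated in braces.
Constraint 1 (U < Z) on D(U)={1,2,8} D(Z)={3,4,5,8}: U {1,2,8}->{1,2}
Constraint 2 (U + W = Z) on D(U)={1,2} D(W)={1,2,3,4,6,7} D(Z)={3,4,5,8}: no change
Constraint 3 (Z < U) on D(Z)={3,4,5,8} D(U)={1,2}: Z {3,4,5,8}->{}; U {1,2}->{}
So after all 3 constraints: D(U) = {}

Answer: {}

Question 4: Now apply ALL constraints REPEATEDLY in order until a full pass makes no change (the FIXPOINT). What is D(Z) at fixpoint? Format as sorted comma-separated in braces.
Answer: {}

Derivation:
pass 0 (initial): D(Z)={3,4,5,8}
pass 1: U {1,2,8}->{}; Z {3,4,5,8}->{}
pass 2: W {1,2,3,4,6,7}->{}
pass 3: no change
Fixpoint after 3 passes: D(Z) = {}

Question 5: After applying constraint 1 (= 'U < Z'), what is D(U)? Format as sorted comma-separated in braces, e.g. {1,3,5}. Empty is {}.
Constraint 1 (U < Z) on D(U)={1,2,8} D(Z)={3,4,5,8}: U {1,2,8}->{1,2}
So after constraint 1: D(U) = {1,2}

Answer: {1,2}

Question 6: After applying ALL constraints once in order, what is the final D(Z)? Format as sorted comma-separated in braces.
Answer: {}

Derivation:
Constraint 1 (U < Z) on D(U)={1,2,8} D(Z)={3,4,5,8}: U {1,2,8}->{1,2}
Constraint 2 (U + W = Z) on D(U)={1,2} D(W)={1,2,3,4,6,7} D(Z)={3,4,5,8}: no change
Constraint 3 (Z < U) on D(Z)={3,4,5,8} D(U)={1,2}: Z {3,4,5,8}->{}; U {1,2}->{}
So after all 3 constraints: D(Z) = {}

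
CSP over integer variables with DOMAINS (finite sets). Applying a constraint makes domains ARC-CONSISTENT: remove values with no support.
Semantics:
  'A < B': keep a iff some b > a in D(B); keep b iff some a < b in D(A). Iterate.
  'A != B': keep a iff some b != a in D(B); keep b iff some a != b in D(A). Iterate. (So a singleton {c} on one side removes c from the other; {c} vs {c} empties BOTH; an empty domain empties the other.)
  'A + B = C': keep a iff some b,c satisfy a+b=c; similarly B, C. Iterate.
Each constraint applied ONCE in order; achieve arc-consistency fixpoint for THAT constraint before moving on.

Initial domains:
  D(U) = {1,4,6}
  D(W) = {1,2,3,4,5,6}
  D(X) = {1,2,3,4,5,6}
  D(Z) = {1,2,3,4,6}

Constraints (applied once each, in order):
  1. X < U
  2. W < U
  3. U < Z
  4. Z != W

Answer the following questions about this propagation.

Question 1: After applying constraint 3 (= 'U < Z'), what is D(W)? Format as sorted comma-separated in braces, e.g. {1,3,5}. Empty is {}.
Constraint 1 (X < U) on D(X)={1,2,3,4,5,6} D(U)={1,4,6}: X {1,2,3,4,5,6}->{1,2,3,4,5}; U {1,4,6}->{4,6}
Constraint 2 (W < U) on D(W)={1,2,3,4,5,6} D(U)={4,6}: W {1,2,3,4,5,6}->{1,2,3,4,5}
Constraint 3 (U < Z) on D(U)={4,6} D(Z)={1,2,3,4,6}: U {4,6}->{4}; Z {1,2,3,4,6}->{6}
So after constraint 3: D(W) = {1,2,3,4,5}

Answer: {1,2,3,4,5}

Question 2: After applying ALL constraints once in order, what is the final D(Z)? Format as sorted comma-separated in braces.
Answer: {6}

Derivation:
Constraint 1 (X < U) on D(X)={1,2,3,4,5,6} D(U)={1,4,6}: X {1,2,3,4,5,6}->{1,2,3,4,5}; U {1,4,6}->{4,6}
Constraint 2 (W < U) on D(W)={1,2,3,4,5,6} D(U)={4,6}: W {1,2,3,4,5,6}->{1,2,3,4,5}
Constraint 3 (U < Z) on D(U)={4,6} D(Z)={1,2,3,4,6}: U {4,6}->{4}; Z {1,2,3,4,6}->{6}
Constraint 4 (Z != W) on D(Z)={6} D(W)={1,2,3,4,5}: no change
So after all 4 constraints: D(Z) = {6}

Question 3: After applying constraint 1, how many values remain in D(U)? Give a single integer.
Answer: 2

Derivation:
Constraint 1 (X < U) on D(X)={1,2,3,4,5,6} D(U)={1,4,6}: X {1,2,3,4,5,6}->{1,2,3,4,5}; U {1,4,6}->{4,6}
So after constraint 1: D(U)={4,6}, size = 2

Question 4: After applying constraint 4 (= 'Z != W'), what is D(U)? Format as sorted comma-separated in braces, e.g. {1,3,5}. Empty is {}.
Answer: {4}

Derivation:
Constraint 1 (X < U) on D(X)={1,2,3,4,5,6} D(U)={1,4,6}: X {1,2,3,4,5,6}->{1,2,3,4,5}; U {1,4,6}->{4,6}
Constraint 2 (W < U) on D(W)={1,2,3,4,5,6} D(U)={4,6}: W {1,2,3,4,5,6}->{1,2,3,4,5}
Constraint 3 (U < Z) on D(U)={4,6} D(Z)={1,2,3,4,6}: U {4,6}->{4}; Z {1,2,3,4,6}->{6}
Constraint 4 (Z != W) on D(Z)={6} D(W)={1,2,3,4,5}: no change
So after constraint 4: D(U) = {4}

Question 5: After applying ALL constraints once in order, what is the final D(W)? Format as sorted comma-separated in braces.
Answer: {1,2,3,4,5}

Derivation:
Constraint 1 (X < U) on D(X)={1,2,3,4,5,6} D(U)={1,4,6}: X {1,2,3,4,5,6}->{1,2,3,4,5}; U {1,4,6}->{4,6}
Constraint 2 (W < U) on D(W)={1,2,3,4,5,6} D(U)={4,6}: W {1,2,3,4,5,6}->{1,2,3,4,5}
Constraint 3 (U < Z) on D(U)={4,6} D(Z)={1,2,3,4,6}: U {4,6}->{4}; Z {1,2,3,4,6}->{6}
Constraint 4 (Z != W) on D(Z)={6} D(W)={1,2,3,4,5}: no change
So after all 4 constraints: D(W) = {1,2,3,4,5}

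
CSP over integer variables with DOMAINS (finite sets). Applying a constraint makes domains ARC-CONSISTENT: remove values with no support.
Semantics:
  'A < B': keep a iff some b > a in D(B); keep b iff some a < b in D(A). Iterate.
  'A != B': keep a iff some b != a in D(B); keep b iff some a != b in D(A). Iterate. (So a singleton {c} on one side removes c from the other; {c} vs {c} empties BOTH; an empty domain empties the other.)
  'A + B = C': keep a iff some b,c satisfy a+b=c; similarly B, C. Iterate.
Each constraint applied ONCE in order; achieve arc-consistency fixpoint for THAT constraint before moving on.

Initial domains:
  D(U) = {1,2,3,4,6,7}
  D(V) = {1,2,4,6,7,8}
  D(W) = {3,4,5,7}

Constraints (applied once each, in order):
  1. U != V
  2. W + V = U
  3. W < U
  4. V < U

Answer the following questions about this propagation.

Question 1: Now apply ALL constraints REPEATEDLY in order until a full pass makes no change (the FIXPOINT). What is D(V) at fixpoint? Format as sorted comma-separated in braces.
Answer: {1,2,4}

Derivation:
pass 0 (initial): D(V)={1,2,4,6,7,8}
pass 1: U {1,2,3,4,6,7}->{4,6,7}; V {1,2,4,6,7,8}->{1,2,4}; W {3,4,5,7}->{3,4,5}
pass 2: no change
Fixpoint after 2 passes: D(V) = {1,2,4}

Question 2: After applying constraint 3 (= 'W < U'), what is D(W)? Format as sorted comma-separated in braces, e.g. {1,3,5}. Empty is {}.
Answer: {3,4,5}

Derivation:
Constraint 1 (U != V) on D(U)={1,2,3,4,6,7} D(V)={1,2,4,6,7,8}: no change
Constraint 2 (W + V = U) on D(W)={3,4,5,7} D(V)={1,2,4,6,7,8} D(U)={1,2,3,4,6,7}: W {3,4,5,7}->{3,4,5}; V {1,2,4,6,7,8}->{1,2,4}; U {1,2,3,4,6,7}->{4,6,7}
Constraint 3 (W < U) on D(W)={3,4,5} D(U)={4,6,7}: no change
So after constraint 3: D(W) = {3,4,5}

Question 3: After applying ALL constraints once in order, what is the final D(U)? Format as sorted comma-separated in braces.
Constraint 1 (U != V) on D(U)={1,2,3,4,6,7} D(V)={1,2,4,6,7,8}: no change
Constraint 2 (W + V = U) on D(W)={3,4,5,7} D(V)={1,2,4,6,7,8} D(U)={1,2,3,4,6,7}: W {3,4,5,7}->{3,4,5}; V {1,2,4,6,7,8}->{1,2,4}; U {1,2,3,4,6,7}->{4,6,7}
Constraint 3 (W < U) on D(W)={3,4,5} D(U)={4,6,7}: no change
Constraint 4 (V < U) on D(V)={1,2,4} D(U)={4,6,7}: no change
So after all 4 constraints: D(U) = {4,6,7}

Answer: {4,6,7}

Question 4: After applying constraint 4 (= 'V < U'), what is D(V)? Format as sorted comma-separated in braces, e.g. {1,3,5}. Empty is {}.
Answer: {1,2,4}

Derivation:
Constraint 1 (U != V) on D(U)={1,2,3,4,6,7} D(V)={1,2,4,6,7,8}: no change
Constraint 2 (W + V = U) on D(W)={3,4,5,7} D(V)={1,2,4,6,7,8} D(U)={1,2,3,4,6,7}: W {3,4,5,7}->{3,4,5}; V {1,2,4,6,7,8}->{1,2,4}; U {1,2,3,4,6,7}->{4,6,7}
Constraint 3 (W < U) on D(W)={3,4,5} D(U)={4,6,7}: no change
Constraint 4 (V < U) on D(V)={1,2,4} D(U)={4,6,7}: no change
So after constraint 4: D(V) = {1,2,4}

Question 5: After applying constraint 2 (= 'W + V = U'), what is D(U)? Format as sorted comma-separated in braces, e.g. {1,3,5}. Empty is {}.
Answer: {4,6,7}

Derivation:
Constraint 1 (U != V) on D(U)={1,2,3,4,6,7} D(V)={1,2,4,6,7,8}: no change
Constraint 2 (W + V = U) on D(W)={3,4,5,7} D(V)={1,2,4,6,7,8} D(U)={1,2,3,4,6,7}: W {3,4,5,7}->{3,4,5}; V {1,2,4,6,7,8}->{1,2,4}; U {1,2,3,4,6,7}->{4,6,7}
So after constraint 2: D(U) = {4,6,7}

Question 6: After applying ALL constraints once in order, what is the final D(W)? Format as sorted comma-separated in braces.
Answer: {3,4,5}

Derivation:
Constraint 1 (U != V) on D(U)={1,2,3,4,6,7} D(V)={1,2,4,6,7,8}: no change
Constraint 2 (W + V = U) on D(W)={3,4,5,7} D(V)={1,2,4,6,7,8} D(U)={1,2,3,4,6,7}: W {3,4,5,7}->{3,4,5}; V {1,2,4,6,7,8}->{1,2,4}; U {1,2,3,4,6,7}->{4,6,7}
Constraint 3 (W < U) on D(W)={3,4,5} D(U)={4,6,7}: no change
Constraint 4 (V < U) on D(V)={1,2,4} D(U)={4,6,7}: no change
So after all 4 constraints: D(W) = {3,4,5}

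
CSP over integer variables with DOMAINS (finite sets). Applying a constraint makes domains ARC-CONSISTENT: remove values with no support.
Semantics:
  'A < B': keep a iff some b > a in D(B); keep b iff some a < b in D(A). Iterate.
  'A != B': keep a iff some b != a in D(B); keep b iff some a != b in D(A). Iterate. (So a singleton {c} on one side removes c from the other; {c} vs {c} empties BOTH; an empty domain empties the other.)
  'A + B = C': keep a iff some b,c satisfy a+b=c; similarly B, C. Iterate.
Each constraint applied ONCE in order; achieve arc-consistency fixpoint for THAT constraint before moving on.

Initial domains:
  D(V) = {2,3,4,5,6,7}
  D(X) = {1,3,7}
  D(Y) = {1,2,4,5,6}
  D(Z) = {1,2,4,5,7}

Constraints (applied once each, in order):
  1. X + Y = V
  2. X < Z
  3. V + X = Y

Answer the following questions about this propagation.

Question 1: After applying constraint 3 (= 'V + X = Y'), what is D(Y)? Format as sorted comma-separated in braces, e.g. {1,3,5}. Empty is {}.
Answer: {4,5,6}

Derivation:
Constraint 1 (X + Y = V) on D(X)={1,3,7} D(Y)={1,2,4,5,6} D(V)={2,3,4,5,6,7}: X {1,3,7}->{1,3}
Constraint 2 (X < Z) on D(X)={1,3} D(Z)={1,2,4,5,7}: Z {1,2,4,5,7}->{2,4,5,7}
Constraint 3 (V + X = Y) on D(V)={2,3,4,5,6,7} D(X)={1,3} D(Y)={1,2,4,5,6}: V {2,3,4,5,6,7}->{2,3,4,5}; Y {1,2,4,5,6}->{4,5,6}
So after constraint 3: D(Y) = {4,5,6}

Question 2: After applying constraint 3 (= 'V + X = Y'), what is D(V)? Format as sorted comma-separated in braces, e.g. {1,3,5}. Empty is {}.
Constraint 1 (X + Y = V) on D(X)={1,3,7} D(Y)={1,2,4,5,6} D(V)={2,3,4,5,6,7}: X {1,3,7}->{1,3}
Constraint 2 (X < Z) on D(X)={1,3} D(Z)={1,2,4,5,7}: Z {1,2,4,5,7}->{2,4,5,7}
Constraint 3 (V + X = Y) on D(V)={2,3,4,5,6,7} D(X)={1,3} D(Y)={1,2,4,5,6}: V {2,3,4,5,6,7}->{2,3,4,5}; Y {1,2,4,5,6}->{4,5,6}
So after constraint 3: D(V) = {2,3,4,5}

Answer: {2,3,4,5}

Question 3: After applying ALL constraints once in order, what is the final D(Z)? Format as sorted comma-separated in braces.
Answer: {2,4,5,7}

Derivation:
Constraint 1 (X + Y = V) on D(X)={1,3,7} D(Y)={1,2,4,5,6} D(V)={2,3,4,5,6,7}: X {1,3,7}->{1,3}
Constraint 2 (X < Z) on D(X)={1,3} D(Z)={1,2,4,5,7}: Z {1,2,4,5,7}->{2,4,5,7}
Constraint 3 (V + X = Y) on D(V)={2,3,4,5,6,7} D(X)={1,3} D(Y)={1,2,4,5,6}: V {2,3,4,5,6,7}->{2,3,4,5}; Y {1,2,4,5,6}->{4,5,6}
So after all 3 constraints: D(Z) = {2,4,5,7}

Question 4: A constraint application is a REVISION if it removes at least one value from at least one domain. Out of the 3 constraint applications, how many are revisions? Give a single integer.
Constraint 1 (X + Y = V) on D(X)={1,3,7} D(Y)={1,2,4,5,6} D(V)={2,3,4,5,6,7}: X {1,3,7}->{1,3} => REVISION
Constraint 2 (X < Z) on D(X)={1,3} D(Z)={1,2,4,5,7}: Z {1,2,4,5,7}->{2,4,5,7} => REVISION
Constraint 3 (V + X = Y) on D(V)={2,3,4,5,6,7} D(X)={1,3} D(Y)={1,2,4,5,6}: V {2,3,4,5,6,7}->{2,3,4,5}; Y {1,2,4,5,6}->{4,5,6} => REVISION
Total revisions = 3

Answer: 3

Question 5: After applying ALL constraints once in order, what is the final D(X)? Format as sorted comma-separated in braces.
Constraint 1 (X + Y = V) on D(X)={1,3,7} D(Y)={1,2,4,5,6} D(V)={2,3,4,5,6,7}: X {1,3,7}->{1,3}
Constraint 2 (X < Z) on D(X)={1,3} D(Z)={1,2,4,5,7}: Z {1,2,4,5,7}->{2,4,5,7}
Constraint 3 (V + X = Y) on D(V)={2,3,4,5,6,7} D(X)={1,3} D(Y)={1,2,4,5,6}: V {2,3,4,5,6,7}->{2,3,4,5}; Y {1,2,4,5,6}->{4,5,6}
So after all 3 constraints: D(X) = {1,3}

Answer: {1,3}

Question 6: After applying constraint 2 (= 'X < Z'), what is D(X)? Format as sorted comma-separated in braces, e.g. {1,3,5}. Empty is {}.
Constraint 1 (X + Y = V) on D(X)={1,3,7} D(Y)={1,2,4,5,6} D(V)={2,3,4,5,6,7}: X {1,3,7}->{1,3}
Constraint 2 (X < Z) on D(X)={1,3} D(Z)={1,2,4,5,7}: Z {1,2,4,5,7}->{2,4,5,7}
So after constraint 2: D(X) = {1,3}

Answer: {1,3}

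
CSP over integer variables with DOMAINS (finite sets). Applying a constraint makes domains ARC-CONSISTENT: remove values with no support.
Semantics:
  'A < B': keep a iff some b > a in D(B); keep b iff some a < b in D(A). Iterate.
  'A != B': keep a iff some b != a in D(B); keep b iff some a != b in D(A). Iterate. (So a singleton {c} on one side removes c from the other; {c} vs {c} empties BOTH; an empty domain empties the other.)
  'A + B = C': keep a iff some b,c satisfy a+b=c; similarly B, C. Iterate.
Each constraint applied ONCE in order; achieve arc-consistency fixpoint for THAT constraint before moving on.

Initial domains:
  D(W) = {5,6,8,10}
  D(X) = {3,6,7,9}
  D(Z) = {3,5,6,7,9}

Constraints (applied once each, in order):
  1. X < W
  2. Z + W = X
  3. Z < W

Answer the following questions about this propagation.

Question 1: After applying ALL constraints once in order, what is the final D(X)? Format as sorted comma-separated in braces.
Constraint 1 (X < W) on D(X)={3,6,7,9} D(W)={5,6,8,10}: no change
Constraint 2 (Z + W = X) on D(Z)={3,5,6,7,9} D(W)={5,6,8,10} D(X)={3,6,7,9}: Z {3,5,6,7,9}->{3}; W {5,6,8,10}->{6}; X {3,6,7,9}->{9}
Constraint 3 (Z < W) on D(Z)={3} D(W)={6}: no change
So after all 3 constraints: D(X) = {9}

Answer: {9}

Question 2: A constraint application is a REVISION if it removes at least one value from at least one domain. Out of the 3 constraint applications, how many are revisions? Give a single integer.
Answer: 1

Derivation:
Constraint 1 (X < W) on D(X)={3,6,7,9} D(W)={5,6,8,10}: no change => not a revision
Constraint 2 (Z + W = X) on D(Z)={3,5,6,7,9} D(W)={5,6,8,10} D(X)={3,6,7,9}: Z {3,5,6,7,9}->{3}; W {5,6,8,10}->{6}; X {3,6,7,9}->{9} => REVISION
Constraint 3 (Z < W) on D(Z)={3} D(W)={6}: no change => not a revision
Total revisions = 1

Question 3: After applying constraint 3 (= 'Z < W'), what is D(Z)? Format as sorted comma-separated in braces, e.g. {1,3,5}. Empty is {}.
Constraint 1 (X < W) on D(X)={3,6,7,9} D(W)={5,6,8,10}: no change
Constraint 2 (Z + W = X) on D(Z)={3,5,6,7,9} D(W)={5,6,8,10} D(X)={3,6,7,9}: Z {3,5,6,7,9}->{3}; W {5,6,8,10}->{6}; X {3,6,7,9}->{9}
Constraint 3 (Z < W) on D(Z)={3} D(W)={6}: no change
So after constraint 3: D(Z) = {3}

Answer: {3}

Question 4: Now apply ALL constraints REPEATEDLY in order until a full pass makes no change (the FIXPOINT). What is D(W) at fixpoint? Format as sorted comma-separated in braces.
pass 0 (initial): D(W)={5,6,8,10}
pass 1: W {5,6,8,10}->{6}; X {3,6,7,9}->{9}; Z {3,5,6,7,9}->{3}
pass 2: W {6}->{}; X {9}->{}; Z {3}->{}
pass 3: no change
Fixpoint after 3 passes: D(W) = {}

Answer: {}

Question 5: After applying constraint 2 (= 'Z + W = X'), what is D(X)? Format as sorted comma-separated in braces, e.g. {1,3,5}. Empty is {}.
Constraint 1 (X < W) on D(X)={3,6,7,9} D(W)={5,6,8,10}: no change
Constraint 2 (Z + W = X) on D(Z)={3,5,6,7,9} D(W)={5,6,8,10} D(X)={3,6,7,9}: Z {3,5,6,7,9}->{3}; W {5,6,8,10}->{6}; X {3,6,7,9}->{9}
So after constraint 2: D(X) = {9}

Answer: {9}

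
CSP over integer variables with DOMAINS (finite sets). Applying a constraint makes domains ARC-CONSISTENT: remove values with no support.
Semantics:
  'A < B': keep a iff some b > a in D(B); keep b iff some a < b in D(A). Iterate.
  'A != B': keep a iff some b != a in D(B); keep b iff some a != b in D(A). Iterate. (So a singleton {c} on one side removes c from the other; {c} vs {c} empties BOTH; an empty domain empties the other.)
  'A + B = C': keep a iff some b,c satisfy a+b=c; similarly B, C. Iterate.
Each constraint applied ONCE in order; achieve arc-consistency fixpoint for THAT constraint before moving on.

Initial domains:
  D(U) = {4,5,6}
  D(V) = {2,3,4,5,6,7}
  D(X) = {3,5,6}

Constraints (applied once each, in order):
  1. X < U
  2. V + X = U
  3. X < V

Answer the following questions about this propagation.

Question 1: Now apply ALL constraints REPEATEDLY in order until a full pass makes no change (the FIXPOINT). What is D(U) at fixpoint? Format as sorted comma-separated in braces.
pass 0 (initial): D(U)={4,5,6}
pass 1: U {4,5,6}->{5,6}; V {2,3,4,5,6,7}->{}; X {3,5,6}->{}
pass 2: U {5,6}->{}
pass 3: no change
Fixpoint after 3 passes: D(U) = {}

Answer: {}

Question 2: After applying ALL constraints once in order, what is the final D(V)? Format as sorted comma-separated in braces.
Answer: {}

Derivation:
Constraint 1 (X < U) on D(X)={3,5,6} D(U)={4,5,6}: X {3,5,6}->{3,5}
Constraint 2 (V + X = U) on D(V)={2,3,4,5,6,7} D(X)={3,5} D(U)={4,5,6}: V {2,3,4,5,6,7}->{2,3}; X {3,5}->{3}; U {4,5,6}->{5,6}
Constraint 3 (X < V) on D(X)={3} D(V)={2,3}: X {3}->{}; V {2,3}->{}
So after all 3 constraints: D(V) = {}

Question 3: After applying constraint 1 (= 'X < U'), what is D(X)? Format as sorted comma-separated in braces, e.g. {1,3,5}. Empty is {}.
Constraint 1 (X < U) on D(X)={3,5,6} D(U)={4,5,6}: X {3,5,6}->{3,5}
So after constraint 1: D(X) = {3,5}

Answer: {3,5}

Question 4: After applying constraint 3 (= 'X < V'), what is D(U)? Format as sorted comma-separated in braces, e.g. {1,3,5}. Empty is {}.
Constraint 1 (X < U) on D(X)={3,5,6} D(U)={4,5,6}: X {3,5,6}->{3,5}
Constraint 2 (V + X = U) on D(V)={2,3,4,5,6,7} D(X)={3,5} D(U)={4,5,6}: V {2,3,4,5,6,7}->{2,3}; X {3,5}->{3}; U {4,5,6}->{5,6}
Constraint 3 (X < V) on D(X)={3} D(V)={2,3}: X {3}->{}; V {2,3}->{}
So after constraint 3: D(U) = {5,6}

Answer: {5,6}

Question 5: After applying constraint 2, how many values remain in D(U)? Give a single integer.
Constraint 1 (X < U) on D(X)={3,5,6} D(U)={4,5,6}: X {3,5,6}->{3,5}
Constraint 2 (V + X = U) on D(V)={2,3,4,5,6,7} D(X)={3,5} D(U)={4,5,6}: V {2,3,4,5,6,7}->{2,3}; X {3,5}->{3}; U {4,5,6}->{5,6}
So after constraint 2: D(U)={5,6}, size = 2

Answer: 2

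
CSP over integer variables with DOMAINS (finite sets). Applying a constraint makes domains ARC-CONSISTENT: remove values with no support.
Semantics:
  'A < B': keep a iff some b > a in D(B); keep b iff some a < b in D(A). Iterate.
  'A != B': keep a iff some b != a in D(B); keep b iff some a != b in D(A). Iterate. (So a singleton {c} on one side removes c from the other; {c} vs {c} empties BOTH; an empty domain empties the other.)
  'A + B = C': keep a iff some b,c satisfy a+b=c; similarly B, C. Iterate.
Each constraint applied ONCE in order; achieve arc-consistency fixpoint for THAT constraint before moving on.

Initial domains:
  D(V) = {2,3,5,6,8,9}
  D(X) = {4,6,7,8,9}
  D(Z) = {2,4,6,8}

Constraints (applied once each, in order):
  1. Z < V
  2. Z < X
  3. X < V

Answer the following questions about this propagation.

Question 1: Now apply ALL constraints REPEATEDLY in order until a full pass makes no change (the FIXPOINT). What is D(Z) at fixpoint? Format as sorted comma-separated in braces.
pass 0 (initial): D(Z)={2,4,6,8}
pass 1: V {2,3,5,6,8,9}->{5,6,8,9}; X {4,6,7,8,9}->{4,6,7,8}
pass 2: Z {2,4,6,8}->{2,4,6}
pass 3: no change
Fixpoint after 3 passes: D(Z) = {2,4,6}

Answer: {2,4,6}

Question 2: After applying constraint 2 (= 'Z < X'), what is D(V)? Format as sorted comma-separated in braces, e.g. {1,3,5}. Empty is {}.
Answer: {3,5,6,8,9}

Derivation:
Constraint 1 (Z < V) on D(Z)={2,4,6,8} D(V)={2,3,5,6,8,9}: V {2,3,5,6,8,9}->{3,5,6,8,9}
Constraint 2 (Z < X) on D(Z)={2,4,6,8} D(X)={4,6,7,8,9}: no change
So after constraint 2: D(V) = {3,5,6,8,9}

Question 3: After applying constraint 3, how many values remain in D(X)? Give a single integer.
Constraint 1 (Z < V) on D(Z)={2,4,6,8} D(V)={2,3,5,6,8,9}: V {2,3,5,6,8,9}->{3,5,6,8,9}
Constraint 2 (Z < X) on D(Z)={2,4,6,8} D(X)={4,6,7,8,9}: no change
Constraint 3 (X < V) on D(X)={4,6,7,8,9} D(V)={3,5,6,8,9}: X {4,6,7,8,9}->{4,6,7,8}; V {3,5,6,8,9}->{5,6,8,9}
So after constraint 3: D(X)={4,6,7,8}, size = 4

Answer: 4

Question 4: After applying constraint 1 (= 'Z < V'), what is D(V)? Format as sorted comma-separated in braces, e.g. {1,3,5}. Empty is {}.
Answer: {3,5,6,8,9}

Derivation:
Constraint 1 (Z < V) on D(Z)={2,4,6,8} D(V)={2,3,5,6,8,9}: V {2,3,5,6,8,9}->{3,5,6,8,9}
So after constraint 1: D(V) = {3,5,6,8,9}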